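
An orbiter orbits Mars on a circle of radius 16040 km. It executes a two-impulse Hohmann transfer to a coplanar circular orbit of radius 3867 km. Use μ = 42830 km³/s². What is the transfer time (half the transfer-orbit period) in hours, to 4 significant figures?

The Hohmann ellipse has a_t = (r₁ + r₂)/2 = 9953.5 km.
By Kepler's third law the transfer-orbit period is T = 2π√(a_t³/μ), so t = T/2 = 15074 s.
Converting: 15074 s ÷ 3600 s/hour = 4.187 hours.

t = 4.187 hours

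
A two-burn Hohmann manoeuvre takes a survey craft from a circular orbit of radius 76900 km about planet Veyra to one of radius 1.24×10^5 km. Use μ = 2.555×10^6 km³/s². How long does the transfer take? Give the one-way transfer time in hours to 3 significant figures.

t = 17.4 hours

Semi-major axis of the transfer orbit: a_t = (76900 + 1.240×10^5)/2 = 1.0045×10^5 km.
Half the transfer-orbit period gives t = π√(a_t³/μ) = 62570 s.
Converting: 62570 s ÷ 3600 s/hour = 17.4 hours.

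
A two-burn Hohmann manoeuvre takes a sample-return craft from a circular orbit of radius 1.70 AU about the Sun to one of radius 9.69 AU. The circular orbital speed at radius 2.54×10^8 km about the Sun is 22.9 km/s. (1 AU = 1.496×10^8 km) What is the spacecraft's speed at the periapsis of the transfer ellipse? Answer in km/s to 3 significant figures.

v = 29.9 km/s

From the circular-orbit relation v² = μ/r at r = 2.54×10^8 km: μ = v²r = (22.9)² × 2.54×10^8 = 1.33200×10^11 km³/s².
In km: r₁ = 1.70 × 1.496×10^8 = 2.5432×10^8 km; r₂ = 9.69 × 1.496×10^8 = 1.449624×10^9 km.
The Hohmann ellipse has a_t = (r₁ + r₂)/2 = 8.51972×10^8 km.
The periapsis of the transfer ellipse is at r = 2.5432×10^8 km.
Applying v² = μ(2/r − 1/a_t): v = 29.85 km/s.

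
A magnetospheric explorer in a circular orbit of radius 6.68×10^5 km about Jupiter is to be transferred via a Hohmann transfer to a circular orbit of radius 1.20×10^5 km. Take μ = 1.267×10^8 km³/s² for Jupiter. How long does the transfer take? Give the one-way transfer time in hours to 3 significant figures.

t = 19.2 hours

Semi-major axis of the transfer orbit: a_t = (6.680×10^5 + 1.200×10^5)/2 = 3.940×10^5 km.
By Kepler's third law the transfer-orbit period is T = 2π√(a_t³/μ), so t = T/2 = 69020 s.
Converting: 69020 s ÷ 3600 s/hour = 19.2 hours.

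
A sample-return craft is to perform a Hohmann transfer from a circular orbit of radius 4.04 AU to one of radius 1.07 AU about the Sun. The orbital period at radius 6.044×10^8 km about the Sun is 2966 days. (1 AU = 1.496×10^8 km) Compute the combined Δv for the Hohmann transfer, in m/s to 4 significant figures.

Δv = 12640 m/s

From Kepler's third law T² = 4π²r³/μ at r = 6.044×10^8 km, T = 2966 days = 2966 × 86400 s = 2.562624×10^8 s: μ = 4π²r³/T² = 1.32728×10^11 km³/s².
In km: r₁ = 4.04 × 1.496×10^8 = 6.04384×10^8 km; r₂ = 1.07 × 1.496×10^8 = 1.60072×10^8 km.
Semi-major axis of the transfer orbit: a_t = (6.04384×10^8 + 1.60072×10^8)/2 = 3.82228×10^8 km.
At r₁ the circular-orbit speed is v₁ = √(μ/r₁) = 14.819 km/s.
Transfer-orbit speed at r₁ (vis-viva equation): v_a = √[μ(2/r₁ − 1/a_t)] = 9.5901 km/s.
First burn Δv₁ = |v_a − v₁| = 5.229 km/s.
Circular speed at r₂: v₂ = √(μ/r₂) = 28.795 km/s.
Transfer-orbit speed at r₂: v_p = √[μ(2/r₂ − 1/a_t)] = 36.209 km/s.
Second burn Δv₂ = |v₂ − v_p| = 7.414 km/s.
Δv = Δv₁ + Δv₂ = 5.229 + 7.414 = 12.64 km/s.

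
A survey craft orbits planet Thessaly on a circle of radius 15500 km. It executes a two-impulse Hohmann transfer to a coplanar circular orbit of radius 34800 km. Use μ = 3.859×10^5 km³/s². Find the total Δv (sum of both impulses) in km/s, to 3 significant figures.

Δv = 1.60 km/s

Transfer-ellipse semi-major axis a_t = (r₁ + r₂)/2 = (15500 + 34800)/2 = 25150 km.
Circular speed at r₁: v₁ = √(μ/r₁) = √(3.859×10^5/15500) = 4.989667 km/s.
Transfer-orbit speed at r₁ (vis-viva equation): v_p = √[μ(2/r₁ − 1/a_t)] = 5.869379 km/s.
First burn Δv₁ = |v_p − v₁| = 0.879712 km/s.
Circular speed at r₂: v₂ = √(μ/r₂) = 3.330027 km/s.
Transfer-orbit speed at r₂: v_a = √[μ(2/r₂ − 1/a_t)] = 2.614235 km/s.
Second burn Δv₂ = |v₂ − v_a| = 0.715792 km/s.
Total Δv = Δv₁ + Δv₂ = 1.596 km/s.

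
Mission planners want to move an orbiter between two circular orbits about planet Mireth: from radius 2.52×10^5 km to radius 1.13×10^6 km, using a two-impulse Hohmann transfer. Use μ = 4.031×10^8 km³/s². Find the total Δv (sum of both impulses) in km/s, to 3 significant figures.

Semi-major axis of the transfer orbit: a_t = (2.520×10^5 + 1.130×10^6)/2 = 6.910×10^5 km.
Circular speed at r₁: v₁ = √(μ/r₁) = √(4.031×10^8/2.520×10^5) = 40.00 km/s.
Transfer-orbit speed at r₁ (vis-viva equation): v_p = √[μ(2/r₁ − 1/a_t)] = 51.15 km/s.
First burn Δv₁ = |v_p − v₁| = 11.15 km/s.
Circular speed at r₂: v₂ = √(μ/r₂) = 18.887 km/s.
Transfer-orbit speed at r₂: v_a = √[μ(2/r₂ − 1/a_t)] = 11.406 km/s.
Second burn Δv₂ = |v₂ − v_a| = 7.481 km/s.
Δv = Δv₁ + Δv₂ = 11.15 + 7.481 = 18.63 km/s.

Δv = 18.6 km/s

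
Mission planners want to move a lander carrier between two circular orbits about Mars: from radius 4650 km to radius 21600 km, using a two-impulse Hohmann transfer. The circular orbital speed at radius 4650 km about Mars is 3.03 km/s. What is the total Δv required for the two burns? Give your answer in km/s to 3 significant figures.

From the circular-orbit relation v² = μ/r at r = 4650 km: μ = v²r = (3.03)² × 4650 = 42691.2 km³/s².
Semi-major axis of the transfer orbit: a_t = (4650 + 21600)/2 = 13125 km.
At r₁ the circular-orbit speed is v₁ = √(μ/r₁) = 3.030 km/s.
Transfer-orbit speed at r₁ (vis-viva equation): v_p = √[μ(2/r₁ − 1/a_t)] = 3.887 km/s.
First burn Δv₁ = |v_p − v₁| = 0.8570 km/s.
At r₂, v₂ = √(μ/r₂) = 1.4059 km/s.
Transfer-orbit speed at r₂: v_a = √[μ(2/r₂ − 1/a_t)] = 0.83679 km/s.
Second burn Δv₂ = |v₂ − v_a| = 0.5691 km/s.
Total Δv = Δv₁ + Δv₂ = 1.426 km/s.

Δv = 1.43 km/s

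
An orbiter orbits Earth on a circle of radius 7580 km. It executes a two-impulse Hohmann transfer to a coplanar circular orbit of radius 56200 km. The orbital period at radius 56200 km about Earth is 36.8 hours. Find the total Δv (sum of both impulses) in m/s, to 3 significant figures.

From Kepler's third law T² = 4π²r³/μ at r = 56200 km, T = 36.8 hours = 36.8 × 3600 s = 1.3248×10^5 s: μ = 4π²r³/T² = 3.99271×10^5 km³/s².
Transfer-ellipse semi-major axis a_t = (r₁ + r₂)/2 = (7580 + 56200)/2 = 31890 km.
At r₁ the circular-orbit speed is v₁ = √(μ/r₁) = 7.258 km/s.
Transfer-orbit speed at r₁ (vis-viva): v_p = √[μ(2/r₁ − 1/a_t)] = 9.635 km/s.
First burn Δv₁ = |v_p − v₁| = 2.377 km/s.
Circular speed at r₂: v₂ = √(μ/r₂) = 2.665 km/s.
Transfer-orbit speed at r₂: v_a = √[μ(2/r₂ − 1/a_t)] = 1.299 km/s.
Second burn Δv₂ = |v₂ − v_a| = 1.366 km/s.
Δv = Δv₁ + Δv₂ = 2.377 + 1.366 = 3.743 km/s.

Δv = 3740 m/s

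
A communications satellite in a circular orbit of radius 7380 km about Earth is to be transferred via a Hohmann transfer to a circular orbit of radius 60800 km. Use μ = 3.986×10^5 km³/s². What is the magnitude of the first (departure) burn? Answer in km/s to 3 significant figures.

Δv₁ = 2.47 km/s

Transfer-ellipse semi-major axis a_t = (r₁ + r₂)/2 = (7380 + 60800)/2 = 34090 km.
On the circular orbit at r = 7380 km, v_c = √(μ/r) = 7.349 km/s.
Transfer-orbit speed at the same r (vis-viva, a = a_t): v_t = √[μ(2/r − 1/a_t)] = 9.815 km/s.
Δv₁ = |v_t − v_c| = |9.815 − 7.349| = 2.466 km/s.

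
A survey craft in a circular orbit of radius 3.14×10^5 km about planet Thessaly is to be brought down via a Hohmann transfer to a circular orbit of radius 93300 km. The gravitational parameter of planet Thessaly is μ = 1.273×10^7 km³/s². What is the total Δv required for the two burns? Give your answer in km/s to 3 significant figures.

Δv = 4.88 km/s

The Hohmann ellipse has a_t = (r₁ + r₂)/2 = 2.0365×10^5 km.
At r₁ the circular-orbit speed is v₁ = √(μ/r₁) = 6.367213 km/s.
Transfer-orbit speed at r₁ (vis-viva): v_a = √[μ(2/r₁ − 1/a_t)] = 4.309709 km/s.
First burn Δv₁ = |v_a − v₁| = 2.058 km/s.
At r₂, v₂ = √(μ/r₂) = 11.681 km/s.
Transfer-orbit speed at r₂: v_p = √[μ(2/r₂ − 1/a_t)] = 14.504 km/s.
Second burn Δv₂ = |v₂ − v_p| = 2.823 km/s.
Total Δv = Δv₁ + Δv₂ = 4.881 km/s.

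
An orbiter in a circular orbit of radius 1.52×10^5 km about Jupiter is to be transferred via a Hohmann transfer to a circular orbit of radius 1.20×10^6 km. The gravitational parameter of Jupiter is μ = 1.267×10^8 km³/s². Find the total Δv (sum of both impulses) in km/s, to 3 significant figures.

The Hohmann ellipse has a_t = (r₁ + r₂)/2 = 6.760×10^5 km.
Circular speed at r₁: v₁ = √(μ/r₁) = √(1.267×10^8/1.520×10^5) = 28.8713 km/s.
Transfer-orbit speed at r₁ (vis-viva): v_p = √[μ(2/r₁ − 1/a_t)] = 38.4666 km/s.
First burn Δv₁ = |v_p − v₁| = 9.595 km/s.
Circular speed at r₂: v₂ = √(μ/r₂) = 10.275 km/s.
Transfer-orbit speed at r₂: v_a = √[μ(2/r₂ − 1/a_t)] = 4.8724 km/s.
Second burn Δv₂ = |v₂ − v_a| = 5.403 km/s.
Total Δv = Δv₁ + Δv₂ = 15.00 km/s.

Δv = 15.0 km/s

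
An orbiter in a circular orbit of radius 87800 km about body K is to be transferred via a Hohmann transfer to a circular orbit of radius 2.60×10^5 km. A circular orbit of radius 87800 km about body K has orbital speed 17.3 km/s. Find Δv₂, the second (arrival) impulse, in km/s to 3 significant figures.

From the circular-orbit relation v² = μ/r at r = 87800 km: μ = v²r = (17.3)² × 87800 = 2.62777×10^7 km³/s².
Transfer-ellipse semi-major axis a_t = (r₁ + r₂)/2 = (87800 + 2.600×10^5)/2 = 1.739×10^5 km.
On the circular orbit at r = 2.600×10^5 km, v_c = √(μ/r) = 10.053 km/s.
Vis-viva on the transfer ellipse at r = 2.600×10^5 km gives v_t = √[μ(2/r − 1/a_t)] = 7.1434 km/s.
Δv₂ = |v_t − v_c| = |7.1434 − 10.053| = 2.910 km/s.

Δv₂ = 2.91 km/s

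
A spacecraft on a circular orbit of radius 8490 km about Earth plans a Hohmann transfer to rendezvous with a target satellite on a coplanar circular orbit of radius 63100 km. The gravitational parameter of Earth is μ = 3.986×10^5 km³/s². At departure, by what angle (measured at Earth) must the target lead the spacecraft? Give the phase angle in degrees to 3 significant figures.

φ = 103°

The Hohmann ellipse has a_t = (r₁ + r₂)/2 = 35795 km.
The half-period of the transfer ellipse is t = π√(a_t³/μ) = 33700 s.
Target angular speed ω₂ = √(μ/r₂³) = 3.983×10^-5 rad/s.
Angle swept by the target during transfer: ω₂·t = 1.3423 rad = 76.91°.
Arrival is 180° from departure on the ellipse, so φ = 180° − 76.91° = 103°.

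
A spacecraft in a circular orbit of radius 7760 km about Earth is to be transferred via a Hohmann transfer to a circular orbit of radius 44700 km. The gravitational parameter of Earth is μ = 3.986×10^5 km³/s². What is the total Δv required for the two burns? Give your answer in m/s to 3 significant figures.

Transfer-ellipse semi-major axis a_t = (r₁ + r₂)/2 = (7760 + 44700)/2 = 26230 km.
At r₁ the circular-orbit speed is v₁ = √(μ/r₁) = 7.167 km/s.
On the transfer ellipse at r₁, vis-viva equation gives v_p = √[μ(2/r₁ − 1/a_t)] = 9.356 km/s.
First burn Δv₁ = |v_p − v₁| = 2.189 km/s.
Circular speed at r₂: v₂ = √(μ/r₂) = 2.986 km/s.
Transfer-orbit speed at r₂: v_a = √[μ(2/r₂ − 1/a_t)] = 1.624 km/s.
Second burn Δv₂ = |v₂ − v_a| = 1.362 km/s.
Total Δv = Δv₁ + Δv₂ = 3.551 km/s.

Δv = 3550 m/s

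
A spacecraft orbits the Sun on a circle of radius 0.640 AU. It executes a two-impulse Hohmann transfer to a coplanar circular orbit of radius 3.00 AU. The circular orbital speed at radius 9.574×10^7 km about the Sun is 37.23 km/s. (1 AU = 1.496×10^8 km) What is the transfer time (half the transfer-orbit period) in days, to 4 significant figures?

From the circular-orbit relation v² = μ/r at r = 9.574×10^7 km: μ = v²r = (37.23)² × 9.574×10^7 = 1.32703×10^11 km³/s².
In km: r₁ = 0.640 × 1.496×10^8 = 9.5744×10^7 km; r₂ = 3.00 × 1.496×10^8 = 4.488×10^8 km.
Transfer-ellipse semi-major axis a_t = (r₁ + r₂)/2 = (9.5744×10^7 + 4.488×10^8)/2 = 2.72272×10^8 km.
Transfer time t = π√(a_t³/μ) = π√((2.72272×10^8)³ / 1.32703×10^11) = 3.874×10^7 s.
Converting: 3.874×10^7 s ÷ 86400 s/day = 448.4 days.

t = 448.4 days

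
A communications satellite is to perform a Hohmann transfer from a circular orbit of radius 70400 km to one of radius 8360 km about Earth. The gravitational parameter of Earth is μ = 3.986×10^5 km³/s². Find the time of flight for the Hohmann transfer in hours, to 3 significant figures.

t = 10.8 hours

Transfer-ellipse semi-major axis a_t = (r₁ + r₂)/2 = (70400 + 8360)/2 = 39380 km.
Half the transfer-orbit period gives t = π√(a_t³/μ) = 38890 s.
Converting: 38890 s ÷ 3600 s/hour = 10.8 hours.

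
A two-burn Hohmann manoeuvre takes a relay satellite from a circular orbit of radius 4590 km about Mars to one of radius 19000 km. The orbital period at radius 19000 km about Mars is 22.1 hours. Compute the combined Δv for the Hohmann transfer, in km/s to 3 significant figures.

From Kepler's third law T² = 4π²r³/μ at r = 19000 km, T = 22.1 hours = 22.1 × 3600 s = 79560 s: μ = 4π²r³/T² = 42779.0 km³/s².
The Hohmann ellipse has a_t = (r₁ + r₂)/2 = 11795 km.
At r₁ the circular-orbit speed is v₁ = √(μ/r₁) = 3.0529 km/s.
On the transfer ellipse at r₁, vis-viva gives v_p = √[μ(2/r₁ − 1/a_t)] = 3.8747 km/s.
First burn Δv₁ = |v_p − v₁| = 0.8218 km/s.
At r₂, v₂ = √(μ/r₂) = 1.5005 km/s.
Transfer-orbit speed at r₂: v_a = √[μ(2/r₂ − 1/a_t)] = 0.93604 km/s.
Second burn Δv₂ = |v₂ − v_a| = 0.5645 km/s.
Total Δv = Δv₁ + Δv₂ = 1.386 km/s.

Δv = 1.39 km/s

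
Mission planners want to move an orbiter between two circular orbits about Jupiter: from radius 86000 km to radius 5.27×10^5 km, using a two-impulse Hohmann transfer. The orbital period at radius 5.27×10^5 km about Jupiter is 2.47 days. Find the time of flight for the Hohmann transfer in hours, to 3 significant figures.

From Kepler's third law T² = 4π²r³/μ at r = 5.27×10^5 km, T = 2.47 days = 2.47 × 86400 s = 2.13408×10^5 s: μ = 4π²r³/T² = 1.26873×10^8 km³/s².
Semi-major axis of the transfer orbit: a_t = (86000 + 5.270×10^5)/2 = 3.065×10^5 km.
By Kepler's third law the transfer-orbit period is T = 2π√(a_t³/μ), so t = T/2 = 47330 s.
Converting: 47330 s ÷ 3600 s/hour = 13.1 hours.

t = 13.1 hours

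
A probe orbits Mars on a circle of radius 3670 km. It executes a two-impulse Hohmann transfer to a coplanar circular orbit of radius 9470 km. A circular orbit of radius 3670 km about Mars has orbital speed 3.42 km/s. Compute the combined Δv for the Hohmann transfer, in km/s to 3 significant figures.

From the circular-orbit relation v² = μ/r at r = 3670 km: μ = v²r = (3.42)² × 3670 = 42925.8 km³/s².
The Hohmann ellipse has a_t = (r₁ + r₂)/2 = 6570 km.
Circular speed at r₁: v₁ = √(μ/r₁) = √(42925.8/3670) = 3.420 km/s.
Transfer-orbit speed at r₁ (vis-viva equation): v_p = √[μ(2/r₁ − 1/a_t)] = 4.106 km/s.
First burn Δv₁ = |v_p − v₁| = 0.6860 km/s.
Circular speed at r₂: v₂ = √(μ/r₂) = 2.1290 km/s.
Transfer-orbit speed at r₂: v_a = √[μ(2/r₂ − 1/a_t)] = 1.5912 km/s.
Second burn Δv₂ = |v₂ − v_a| = 0.5378 km/s.
Total Δv = Δv₁ + Δv₂ = 1.224 km/s.

Δv = 1.22 km/s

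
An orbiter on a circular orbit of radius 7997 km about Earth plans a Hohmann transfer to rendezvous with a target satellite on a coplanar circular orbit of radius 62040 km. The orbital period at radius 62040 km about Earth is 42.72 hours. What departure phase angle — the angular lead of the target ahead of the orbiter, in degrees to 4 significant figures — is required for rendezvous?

From Kepler's third law T² = 4π²r³/μ at r = 62040 km, T = 42.72 hours = 42.72 × 3600 s = 1.53792×10^5 s: μ = 4π²r³/T² = 3.98573×10^5 km³/s².
Semi-major axis of the transfer orbit: a_t = (7997 + 62040)/2 = 35018.5 km.
The half-period of the transfer ellipse is t = π√(a_t³/μ) = 32609.4 s.
The target's mean motion on its circular orbit is ω₂ = √(μ/r₂³) = 4.08551×10^-5 rad/s.
Angle swept by the target during transfer: ω₂·t = 1.33226 rad = 76.33°.
The orbiter traverses 180° on the transfer ellipse, so the target must lead by 180° − 76.33° = 103.7°.

φ = 103.7°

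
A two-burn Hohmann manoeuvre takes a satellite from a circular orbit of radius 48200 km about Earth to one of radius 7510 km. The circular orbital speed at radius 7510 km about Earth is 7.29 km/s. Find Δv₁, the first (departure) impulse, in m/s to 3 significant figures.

From the circular-orbit relation v² = μ/r at r = 7510 km: μ = v²r = (7.29)² × 7510 = 3.99112×10^5 km³/s².
The Hohmann ellipse has a_t = (r₁ + r₂)/2 = 27855 km.
On the circular orbit at r = 48200 km, v_c = √(μ/r) = 2.87756 km/s.
Vis-viva on the transfer ellipse at r = 48200 km gives v_t = √[μ(2/r − 1/a_t)] = 1.49414 km/s.
Δv₁ = |v_t − v_c| = |1.49414 − 2.87756| = 1.383 km/s.

Δv₁ = 1380 m/s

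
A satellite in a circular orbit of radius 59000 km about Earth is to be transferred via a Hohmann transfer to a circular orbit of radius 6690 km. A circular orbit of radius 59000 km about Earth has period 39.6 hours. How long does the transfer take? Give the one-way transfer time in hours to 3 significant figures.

t = 8.22 hours

From Kepler's third law T² = 4π²r³/μ at r = 59000 km, T = 39.6 hours = 39.6 × 3600 s = 1.4256×10^5 s: μ = 4π²r³/T² = 3.98952×10^5 km³/s².
Transfer-ellipse semi-major axis a_t = (r₁ + r₂)/2 = (59000 + 6690)/2 = 32845 km.
Half the transfer-orbit period gives t = π√(a_t³/μ) = 29607 s.
Converting: 29607 s ÷ 3600 s/hour = 8.22 hours.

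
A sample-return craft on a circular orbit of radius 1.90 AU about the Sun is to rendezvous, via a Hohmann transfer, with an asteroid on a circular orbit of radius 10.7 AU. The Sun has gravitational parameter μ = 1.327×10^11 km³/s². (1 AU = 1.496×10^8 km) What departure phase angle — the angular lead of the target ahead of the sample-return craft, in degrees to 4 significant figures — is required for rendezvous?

φ = 98.68°

In km: r₁ = 1.90 × 1.496×10^8 = 2.8424×10^8 km; r₂ = 10.7 × 1.496×10^8 = 1.60072×10^9 km.
Transfer-ellipse semi-major axis a_t = (r₁ + r₂)/2 = (2.8424×10^8 + 1.60072×10^9)/2 = 9.4248×10^8 km.
The half-period of the transfer ellipse is t = π√(a_t³/μ) = 2.4953×10^8 s.
The target's mean motion on its circular orbit is ω₂ = √(μ/r₂³) = 5.6880×10^-9 rad/s.
Angle swept by the target during transfer: ω₂·t = 1.4193 rad = 81.32°.
Arrival is 180° from departure on the ellipse, so φ = 180° − 81.32° = 98.68°.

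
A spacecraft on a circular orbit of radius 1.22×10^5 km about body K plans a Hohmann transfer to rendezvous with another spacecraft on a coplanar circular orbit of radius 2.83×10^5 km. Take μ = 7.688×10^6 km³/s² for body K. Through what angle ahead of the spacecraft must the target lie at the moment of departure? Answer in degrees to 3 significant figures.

φ = 71.0°

Transfer-ellipse semi-major axis a_t = (r₁ + r₂)/2 = (1.220×10^5 + 2.830×10^5)/2 = 2.025×10^5 km.
Transfer time t = π√(a_t³/μ) = 1.0325×10^5 s.
Target angular speed ω₂ = √(μ/r₂³) = 1.8417×10^-5 rad/s.
Angle swept by the target during transfer: ω₂·t = 1.902 rad = 109.0°.
The spacecraft traverses 180° on the transfer ellipse, so the target must lead by 180° − 109.0° = 71.0°.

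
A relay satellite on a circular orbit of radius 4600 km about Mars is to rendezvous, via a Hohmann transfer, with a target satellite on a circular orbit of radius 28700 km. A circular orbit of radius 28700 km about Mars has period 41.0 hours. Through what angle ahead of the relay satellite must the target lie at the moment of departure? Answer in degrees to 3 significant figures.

φ = 100°

From Kepler's third law T² = 4π²r³/μ at r = 28700 km, T = 41.0 hours = 41.0 × 3600 s = 1.476×10^5 s: μ = 4π²r³/T² = 42838.3 km³/s².
Semi-major axis of the transfer orbit: a_t = (4600 + 28700)/2 = 16650 km.
The half-period of the transfer ellipse is t = π√(a_t³/μ) = 32610 s.
The target's mean motion on its circular orbit is ω₂ = √(μ/r₂³) = 4.257×10^-5 rad/s.
Angle swept by the target during transfer: ω₂·t = 1.3882 rad = 79.54°.
The relay satellite traverses 180° on the transfer ellipse, so the target must lead by 180° − 79.54° = 100°.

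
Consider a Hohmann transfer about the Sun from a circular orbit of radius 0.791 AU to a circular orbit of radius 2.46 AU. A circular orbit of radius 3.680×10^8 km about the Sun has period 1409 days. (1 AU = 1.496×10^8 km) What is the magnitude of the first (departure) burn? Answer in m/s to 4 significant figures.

Δv₁ = 7710 m/s

From Kepler's third law T² = 4π²r³/μ at r = 3.680×10^8 km, T = 1409 days = 1409 × 86400 s = 1.217376×10^8 s: μ = 4π²r³/T² = 1.32756×10^11 km³/s².
In km: r₁ = 0.791 × 1.496×10^8 = 1.183336×10^8 km; r₂ = 2.46 × 1.496×10^8 = 3.68016×10^8 km.
Semi-major axis of the transfer orbit: a_t = (1.183336×10^8 + 3.68016×10^8)/2 = 2.431748×10^8 km.
On the circular orbit at r = 1.183336×10^8 km, v_c = √(μ/r) = 33.49 km/s.
Vis-viva on the transfer ellipse at r = 1.183336×10^8 km gives v_t = √[μ(2/r − 1/a_t)] = 41.20 km/s.
Δv₁ = |v_t − v_c| = |41.20 − 33.49| = 7.710 km/s.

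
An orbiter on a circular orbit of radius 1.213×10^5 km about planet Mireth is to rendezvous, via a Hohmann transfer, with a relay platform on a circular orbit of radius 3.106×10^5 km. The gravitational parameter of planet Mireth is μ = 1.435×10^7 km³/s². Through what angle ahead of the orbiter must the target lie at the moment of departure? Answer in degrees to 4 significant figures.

φ = 75.65°

The Hohmann ellipse has a_t = (r₁ + r₂)/2 = 2.1595×10^5 km.
The half-period of the transfer ellipse is t = π√(a_t³/μ) = 83225 s.
Target angular speed ω₂ = √(μ/r₂³) = 2.1884×10^-5 rad/s.
Angle swept by the target during transfer: ω₂·t = 1.8213 rad = 104.35°.
The orbiter traverses 180° on the transfer ellipse, so the target must lead by 180° − 104.35° = 75.65°.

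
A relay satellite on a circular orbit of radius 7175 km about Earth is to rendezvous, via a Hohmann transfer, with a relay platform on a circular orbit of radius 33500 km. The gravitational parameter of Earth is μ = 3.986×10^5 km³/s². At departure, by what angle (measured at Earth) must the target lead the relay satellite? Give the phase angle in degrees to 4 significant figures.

φ = 94.86°

Transfer-ellipse semi-major axis a_t = (r₁ + r₂)/2 = (7175 + 33500)/2 = 20337.5 km.
Transfer time t = π√(a_t³/μ) = 14430 s.
Target angular speed ω₂ = √(μ/r₂³) = 1.030×10^-4 rad/s.
Angle swept by the target during transfer: ω₂·t = 1.486 rad = 85.14°.
Arrival is 180° from departure on the ellipse, so φ = 180° − 85.14° = 94.86°.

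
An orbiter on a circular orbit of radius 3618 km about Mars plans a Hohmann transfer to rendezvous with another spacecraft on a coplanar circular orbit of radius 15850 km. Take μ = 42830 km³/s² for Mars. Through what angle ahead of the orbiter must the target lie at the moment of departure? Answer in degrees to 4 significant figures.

Transfer-ellipse semi-major axis a_t = (r₁ + r₂)/2 = (3618 + 15850)/2 = 9734 km.
Transfer time t = π√(a_t³/μ) = 14580 s.
Target angular speed ω₂ = √(μ/r₂³) = 1.037×10^-4 rad/s.
Angle swept by the target during transfer: ω₂·t = 1.512 rad = 86.63°.
Arrival is 180° from departure on the ellipse, so φ = 180° − 86.63° = 93.37°.

φ = 93.37°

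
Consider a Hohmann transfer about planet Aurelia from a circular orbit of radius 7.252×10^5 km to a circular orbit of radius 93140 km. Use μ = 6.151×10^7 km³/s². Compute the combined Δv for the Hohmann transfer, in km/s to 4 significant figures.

Δv = 13.33 km/s

Semi-major axis of the transfer orbit: a_t = (7.252×10^5 + 93140)/2 = 4.0917×10^5 km.
Circular speed at r₁: v₁ = √(μ/r₁) = √(6.151×10^7/7.252×10^5) = 9.210 km/s.
Transfer-orbit speed at r₁ (v² = μ(2/r − 1/a)): v_a = √[μ(2/r₁ − 1/a_t)] = 4.394 km/s.
First burn Δv₁ = |v_a − v₁| = 4.816 km/s.
At r₂, v₂ = √(μ/r₂) = 25.698 km/s.
Transfer-orbit speed at r₂: v_p = √[μ(2/r₂ − 1/a_t)] = 34.212 km/s.
Second burn Δv₂ = |v₂ − v_p| = 8.514 km/s.
Δv = Δv₁ + Δv₂ = 4.816 + 8.514 = 13.33 km/s.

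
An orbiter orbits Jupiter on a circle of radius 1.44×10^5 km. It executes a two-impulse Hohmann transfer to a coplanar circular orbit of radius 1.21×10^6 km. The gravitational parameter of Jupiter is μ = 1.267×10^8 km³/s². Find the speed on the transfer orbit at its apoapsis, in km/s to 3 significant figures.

Semi-major axis of the transfer orbit: a_t = (1.440×10^5 + 1.210×10^6)/2 = 6.770×10^5 km.
The apoapsis of the transfer ellipse is at r = 1.210×10^6 km.
Vis-viva: v = √[μ(2/r − 1/a_t)] = √[1.267×10^8 × (2/1.210×10^6 − 1/6.770×10^5)] = 4.719 km/s.

v = 4.72 km/s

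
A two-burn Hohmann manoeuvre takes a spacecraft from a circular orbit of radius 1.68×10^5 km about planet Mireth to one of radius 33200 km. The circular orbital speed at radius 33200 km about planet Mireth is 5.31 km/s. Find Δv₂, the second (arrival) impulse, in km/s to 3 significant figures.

Δv₂ = 1.55 km/s

From the circular-orbit relation v² = μ/r at r = 33200 km: μ = v²r = (5.31)² × 33200 = 9.36111×10^5 km³/s².
Transfer-ellipse semi-major axis a_t = (r₁ + r₂)/2 = (1.680×10^5 + 33200)/2 = 1.006×10^5 km.
On the circular orbit at r = 33200 km, v_c = √(μ/r) = 5.310 km/s.
Vis-viva on the transfer ellipse at r = 33200 km gives v_t = √[μ(2/r − 1/a_t)] = 6.862 km/s.
Δv₂ = |v_t − v_c| = |6.862 − 5.310| = 1.552 km/s.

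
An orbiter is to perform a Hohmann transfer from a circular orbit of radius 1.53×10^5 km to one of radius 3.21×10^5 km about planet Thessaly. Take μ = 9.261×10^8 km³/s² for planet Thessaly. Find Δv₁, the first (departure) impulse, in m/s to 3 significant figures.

Δv₁ = 12700 m/s

Semi-major axis of the transfer orbit: a_t = (1.530×10^5 + 3.210×10^5)/2 = 2.370×10^5 km.
Circular speed at r = 1.530×10^5 km: v_c = √(μ/r) = 77.80 km/s.
Transfer-orbit speed at the same r (vis-viva, a = a_t): v_t = √[μ(2/r − 1/a_t)] = 90.54 km/s.
Δv₁ = |v_t − v_c| = |90.54 − 77.80| = 12.74 km/s.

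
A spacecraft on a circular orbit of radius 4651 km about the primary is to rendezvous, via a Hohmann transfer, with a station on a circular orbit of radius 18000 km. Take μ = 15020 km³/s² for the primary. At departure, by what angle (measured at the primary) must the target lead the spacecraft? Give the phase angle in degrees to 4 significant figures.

The Hohmann ellipse has a_t = (r₁ + r₂)/2 = 11325.5 km.
Transfer time t = π√(a_t³/μ) = 30900 s.
The target's mean motion on its circular orbit is ω₂ = √(μ/r₂³) = 5.075×10^-5 rad/s.
Angle swept by the target during transfer: ω₂·t = 1.568 rad = 89.84°.
Arrival is 180° from departure on the ellipse, so φ = 180° − 89.84° = 90.16°.

φ = 90.16°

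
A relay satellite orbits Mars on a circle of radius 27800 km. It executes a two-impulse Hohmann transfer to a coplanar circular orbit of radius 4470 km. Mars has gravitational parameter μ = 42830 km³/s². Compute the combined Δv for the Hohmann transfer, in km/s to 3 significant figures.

Δv = 1.56 km/s

Semi-major axis of the transfer orbit: a_t = (27800 + 4470)/2 = 16135 km.
Circular speed at r₁: v₁ = √(μ/r₁) = √(42830/27800) = 1.2412 km/s.
On the transfer ellipse at r₁, v² = μ(2/r − 1/a) gives v_a = √[μ(2/r₁ − 1/a_t)] = 0.65331 km/s.
First burn Δv₁ = |v_a − v₁| = 0.5879 km/s.
Circular speed at r₂: v₂ = √(μ/r₂) = 3.0954 km/s.
Transfer-orbit speed at r₂: v_p = √[μ(2/r₂ − 1/a_t)] = 4.0631 km/s.
Second burn Δv₂ = |v₂ − v_p| = 0.9677 km/s.
Total Δv = Δv₁ + Δv₂ = 1.556 km/s.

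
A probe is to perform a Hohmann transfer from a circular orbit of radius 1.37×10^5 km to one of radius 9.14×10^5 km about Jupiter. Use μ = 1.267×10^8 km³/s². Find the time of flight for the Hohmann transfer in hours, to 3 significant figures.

Transfer-ellipse semi-major axis a_t = (r₁ + r₂)/2 = (1.370×10^5 + 9.140×10^5)/2 = 5.255×10^5 km.
By Kepler's third law the transfer-orbit period is T = 2π√(a_t³/μ), so t = T/2 = 1.063×10^5 s.
Converting: 1.063×10^5 s ÷ 3600 s/hour = 29.5 hours.

t = 29.5 hours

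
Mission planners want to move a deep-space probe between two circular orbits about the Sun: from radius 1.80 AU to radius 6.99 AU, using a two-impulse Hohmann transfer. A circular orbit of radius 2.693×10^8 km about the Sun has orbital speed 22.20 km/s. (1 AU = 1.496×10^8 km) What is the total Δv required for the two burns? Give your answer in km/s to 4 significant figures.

Δv = 9.853 km/s

From the circular-orbit relation v² = μ/r at r = 2.693×10^8 km: μ = v²r = (22.20)² × 2.693×10^8 = 1.32722×10^11 km³/s².
In km: r₁ = 1.80 × 1.496×10^8 = 2.6928×10^8 km; r₂ = 6.99 × 1.496×10^8 = 1.045704×10^9 km.
Semi-major axis of the transfer orbit: a_t = (2.6928×10^8 + 1.045704×10^9)/2 = 6.57492×10^8 km.
At r₁ the circular-orbit speed is v₁ = √(μ/r₁) = 22.201 km/s.
Transfer-orbit speed at r₁ (v² = μ(2/r − 1/a)): v_p = √[μ(2/r₁ − 1/a_t)] = 27.998 km/s.
First burn Δv₁ = |v_p − v₁| = 5.797 km/s.
At r₂, v₂ = √(μ/r₂) = 11.266 km/s.
Transfer-orbit speed at r₂: v_a = √[μ(2/r₂ − 1/a_t)] = 7.2098 km/s.
Second burn Δv₂ = |v₂ − v_a| = 4.056 km/s.
Δv = Δv₁ + Δv₂ = 5.797 + 4.056 = 9.853 km/s.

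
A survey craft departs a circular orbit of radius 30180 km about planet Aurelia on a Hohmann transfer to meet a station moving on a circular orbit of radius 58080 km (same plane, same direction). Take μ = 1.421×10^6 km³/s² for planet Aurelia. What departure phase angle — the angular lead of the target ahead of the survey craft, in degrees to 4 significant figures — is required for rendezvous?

φ = 60.78°

Semi-major axis of the transfer orbit: a_t = (30180 + 58080)/2 = 44130 km.
The half-period of the transfer ellipse is t = π√(a_t³/μ) = 24432 s.
The target's mean motion on its circular orbit is ω₂ = √(μ/r₂³) = 8.5164×10^-5 rad/s.
Angle swept by the target during transfer: ω₂·t = 2.0807 rad = 119.22°.
The survey craft traverses 180° on the transfer ellipse, so the target must lead by 180° − 119.22° = 60.78°.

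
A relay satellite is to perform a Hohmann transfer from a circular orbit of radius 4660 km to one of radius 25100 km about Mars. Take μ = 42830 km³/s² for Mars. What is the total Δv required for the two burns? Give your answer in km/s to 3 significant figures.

Transfer-ellipse semi-major axis a_t = (r₁ + r₂)/2 = (4660 + 25100)/2 = 14880 km.
At r₁ the circular-orbit speed is v₁ = √(μ/r₁) = 3.0317 km/s.
On the transfer ellipse at r₁, vis-viva gives v_p = √[μ(2/r₁ − 1/a_t)] = 3.9375 km/s.
First burn Δv₁ = |v_p − v₁| = 0.9058 km/s.
At r₂, v₂ = √(μ/r₂) = 1.3063 km/s.
Transfer-orbit speed at r₂: v_a = √[μ(2/r₂ − 1/a_t)] = 0.73102 km/s.
Second burn Δv₂ = |v₂ − v_a| = 0.5753 km/s.
Δv = Δv₁ + Δv₂ = 0.9058 + 0.5753 = 1.481 km/s.

Δv = 1.48 km/s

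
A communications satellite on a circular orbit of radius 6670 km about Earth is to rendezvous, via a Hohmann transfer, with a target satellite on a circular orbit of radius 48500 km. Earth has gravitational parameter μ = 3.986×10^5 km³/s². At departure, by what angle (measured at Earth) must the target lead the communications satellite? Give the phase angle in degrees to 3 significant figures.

φ = 103°

The Hohmann ellipse has a_t = (r₁ + r₂)/2 = 27585 km.
The half-period of the transfer ellipse is t = π√(a_t³/μ) = 22798 s.
The target's mean motion on its circular orbit is ω₂ = √(μ/r₂³) = 5.9109×10^-5 rad/s.
Angle swept by the target during transfer: ω₂·t = 1.3476 rad = 77.21°.
Arrival is 180° from departure on the ellipse, so φ = 180° − 77.21° = 103°.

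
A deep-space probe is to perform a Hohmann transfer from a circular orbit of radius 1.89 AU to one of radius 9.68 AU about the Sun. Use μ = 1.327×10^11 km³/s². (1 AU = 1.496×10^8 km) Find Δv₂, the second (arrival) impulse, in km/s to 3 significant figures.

Δv₂ = 4.10 km/s

In km: r₁ = 1.89 × 1.496×10^8 = 2.82744×10^8 km; r₂ = 9.68 × 1.496×10^8 = 1.448128×10^9 km.
Transfer-ellipse semi-major axis a_t = (r₁ + r₂)/2 = (2.82744×10^8 + 1.448128×10^9)/2 = 8.65436×10^8 km.
Circular speed at r = 1.448128×10^9 km: v_c = √(μ/r) = 9.573 km/s.
Vis-viva on the transfer ellipse at r = 1.448128×10^9 km gives v_t = √[μ(2/r − 1/a_t)] = 5.472 km/s.
Δv₂ = |v_t − v_c| = |5.472 − 9.573| = 4.101 km/s.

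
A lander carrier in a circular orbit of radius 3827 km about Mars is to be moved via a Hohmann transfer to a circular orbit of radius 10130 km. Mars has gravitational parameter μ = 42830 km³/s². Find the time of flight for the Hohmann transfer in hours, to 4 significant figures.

The Hohmann ellipse has a_t = (r₁ + r₂)/2 = 6978.5 km.
Half the transfer-orbit period gives t = π√(a_t³/μ) = 8850 s.
Converting: 8850 s ÷ 3600 s/hour = 2.458 hours.

t = 2.458 hours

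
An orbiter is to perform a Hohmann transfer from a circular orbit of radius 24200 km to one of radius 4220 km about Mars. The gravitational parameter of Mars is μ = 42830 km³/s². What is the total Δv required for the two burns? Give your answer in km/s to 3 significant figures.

Δv = 1.58 km/s

The Hohmann ellipse has a_t = (r₁ + r₂)/2 = 14210 km.
Circular speed at r₁: v₁ = √(μ/r₁) = √(42830/24200) = 1.3304 km/s.
On the transfer ellipse at r₁, vis-viva gives v_a = √[μ(2/r₁ − 1/a_t)] = 0.72498 km/s.
First burn Δv₁ = |v_a − v₁| = 0.6054 km/s.
Circular speed at r₂: v₂ = √(μ/r₂) = 3.1858 km/s.
Transfer-orbit speed at r₂: v_p = √[μ(2/r₂ − 1/a_t)] = 4.1575 km/s.
Second burn Δv₂ = |v₂ − v_p| = 0.9717 km/s.
Total Δv = Δv₁ + Δv₂ = 1.577 km/s.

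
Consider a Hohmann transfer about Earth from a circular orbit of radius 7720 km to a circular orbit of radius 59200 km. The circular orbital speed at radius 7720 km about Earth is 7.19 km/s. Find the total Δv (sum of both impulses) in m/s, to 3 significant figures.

Δv = 3720 m/s

From the circular-orbit relation v² = μ/r at r = 7720 km: μ = v²r = (7.19)² × 7720 = 3.99094×10^5 km³/s².
Transfer-ellipse semi-major axis a_t = (r₁ + r₂)/2 = (7720 + 59200)/2 = 33460 km.
Circular speed at r₁: v₁ = √(μ/r₁) = √(3.99094×10^5/7720) = 7.190 km/s.
On the transfer ellipse at r₁, vis-viva gives v_p = √[μ(2/r₁ − 1/a_t)] = 9.564 km/s.
First burn Δv₁ = |v_p − v₁| = 2.374 km/s.
At r₂, v₂ = √(μ/r₂) = 2.596 km/s.
Transfer-orbit speed at r₂: v_a = √[μ(2/r₂ − 1/a_t)] = 1.247 km/s.
Second burn Δv₂ = |v₂ − v_a| = 1.349 km/s.
Δv = Δv₁ + Δv₂ = 2.374 + 1.349 = 3.723 km/s.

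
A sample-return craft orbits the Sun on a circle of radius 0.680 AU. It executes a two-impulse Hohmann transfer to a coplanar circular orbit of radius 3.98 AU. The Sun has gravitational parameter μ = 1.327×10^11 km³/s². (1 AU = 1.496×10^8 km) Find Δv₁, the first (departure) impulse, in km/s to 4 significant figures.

Δv₁ = 11.09 km/s

In km: r₁ = 0.680 × 1.496×10^8 = 1.01728×10^8 km; r₂ = 3.98 × 1.496×10^8 = 5.95408×10^8 km.
The Hohmann ellipse has a_t = (r₁ + r₂)/2 = 3.48568×10^8 km.
Circular speed at r = 1.01728×10^8 km: v_c = √(μ/r) = 36.117 km/s.
Vis-viva on the transfer ellipse at r = 1.01728×10^8 km gives v_t = √[μ(2/r − 1/a_t)] = 47.204 km/s.
Δv₁ = |v_t − v_c| = |47.204 − 36.117| = 11.09 km/s.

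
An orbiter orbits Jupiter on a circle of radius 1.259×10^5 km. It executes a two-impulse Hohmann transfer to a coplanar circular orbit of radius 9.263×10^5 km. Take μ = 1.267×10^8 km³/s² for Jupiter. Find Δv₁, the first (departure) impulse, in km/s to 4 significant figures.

Transfer-ellipse semi-major axis a_t = (r₁ + r₂)/2 = (1.259×10^5 + 9.263×10^5)/2 = 5.261×10^5 km.
Circular speed at r = 1.259×10^5 km: v_c = √(μ/r) = 31.72 km/s.
Transfer-orbit speed at the same r (vis-viva, a = a_t): v_t = √[μ(2/r − 1/a_t)] = 42.09 km/s.
Δv₁ = |v_t − v_c| = |42.09 − 31.72| = 10.37 km/s.

Δv₁ = 10.37 km/s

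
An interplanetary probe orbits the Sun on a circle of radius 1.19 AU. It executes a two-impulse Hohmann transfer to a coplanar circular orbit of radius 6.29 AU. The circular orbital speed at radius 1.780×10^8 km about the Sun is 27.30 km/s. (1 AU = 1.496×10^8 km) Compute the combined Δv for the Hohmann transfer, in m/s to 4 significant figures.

Δv = 13280 m/s

From the circular-orbit relation v² = μ/r at r = 1.780×10^8 km: μ = v²r = (27.30)² × 1.780×10^8 = 1.32662×10^11 km³/s².
In km: r₁ = 1.19 × 1.496×10^8 = 1.78024×10^8 km; r₂ = 6.29 × 1.496×10^8 = 9.40984×10^8 km.
Semi-major axis of the transfer orbit: a_t = (1.78024×10^8 + 9.40984×10^8)/2 = 5.59504×10^8 km.
At r₁ the circular-orbit speed is v₁ = √(μ/r₁) = 27.2982 km/s.
On the transfer ellipse at r₁, vis-viva gives v_p = √[μ(2/r₁ − 1/a_t)] = 35.4016 km/s.
First burn Δv₁ = |v_p − v₁| = 8.103 km/s.
Circular speed at r₂: v₂ = √(μ/r₂) = 11.874 km/s.
Transfer-orbit speed at r₂: v_a = √[μ(2/r₂ − 1/a_t)] = 6.6976 km/s.
Second burn Δv₂ = |v₂ − v_a| = 5.176 km/s.
Total Δv = Δv₁ + Δv₂ = 13.28 km/s.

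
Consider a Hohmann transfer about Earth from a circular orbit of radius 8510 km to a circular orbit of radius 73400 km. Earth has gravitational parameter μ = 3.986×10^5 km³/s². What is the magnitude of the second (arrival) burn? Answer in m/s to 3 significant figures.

Δv₂ = 1270 m/s

Transfer-ellipse semi-major axis a_t = (r₁ + r₂)/2 = (8510 + 73400)/2 = 40955 km.
Circular speed at r = 73400 km: v_c = √(μ/r) = 2.330 km/s.
Transfer-orbit speed at the same r (vis-viva, a = a_t): v_t = √[μ(2/r − 1/a_t)] = 1.062 km/s.
Δv₂ = |v_t − v_c| = |1.062 − 2.330| = 1.268 km/s.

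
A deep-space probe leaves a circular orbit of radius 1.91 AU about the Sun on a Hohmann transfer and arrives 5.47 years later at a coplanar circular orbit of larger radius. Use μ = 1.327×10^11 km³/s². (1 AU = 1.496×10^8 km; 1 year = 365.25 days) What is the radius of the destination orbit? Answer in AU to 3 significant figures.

r₂ = 7.95 AU

In km: r₁ = 1.91 × 1.496×10^8 = 2.85736×10^8 km.
Transfer time t = 5.47 years × 365.25 × 86400 s = 1.72620072×10^8 s, and t = π√(a_t³/μ).
So a_t = (μ t²/π²)^(1/3) = (1.327×10^11 × (1.72620072×10^8)² / π²)^(1/3) = 7.3720×10^8 km.
Since a_t = (r₁ + r₂)/2, r₂ = 2a_t − r₁ = 2×7.3720×10^8 − 2.85736×10^8 = 1.188664×10^9 km.
In AU: r₂ = 1.188664×10^9 / 1.496×10^8 = 7.95 AU.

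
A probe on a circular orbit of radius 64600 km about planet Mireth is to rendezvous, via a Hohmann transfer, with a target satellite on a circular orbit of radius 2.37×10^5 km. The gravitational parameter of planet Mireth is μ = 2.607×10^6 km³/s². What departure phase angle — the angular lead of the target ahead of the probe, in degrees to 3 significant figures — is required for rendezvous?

The Hohmann ellipse has a_t = (r₁ + r₂)/2 = 1.508×10^5 km.
Transfer time t = π√(a_t³/μ) = 1.1394×10^5 s.
The target's mean motion on its circular orbit is ω₂ = √(μ/r₂³) = 1.3994×10^-5 rad/s.
Angle swept by the target during transfer: ω₂·t = 1.5945 rad = 91.36°.
Arrival is 180° from departure on the ellipse, so φ = 180° − 91.36° = 88.6°.

φ = 88.6°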